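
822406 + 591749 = 1414155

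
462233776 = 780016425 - 317782649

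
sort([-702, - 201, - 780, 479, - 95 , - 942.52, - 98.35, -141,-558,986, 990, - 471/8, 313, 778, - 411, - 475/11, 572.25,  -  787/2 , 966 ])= [ -942.52, - 780, - 702, - 558,  -  411, - 787/2, - 201, -141, - 98.35, - 95, - 471/8, - 475/11 , 313, 479,572.25,778, 966, 986, 990 ] 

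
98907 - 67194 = 31713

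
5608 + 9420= 15028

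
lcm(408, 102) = 408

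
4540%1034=404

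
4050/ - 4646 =-1+298/2323 = - 0.87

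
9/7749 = 1/861  =  0.00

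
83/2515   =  83/2515  =  0.03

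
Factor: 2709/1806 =2^( - 1)*3^1 = 3/2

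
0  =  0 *979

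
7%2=1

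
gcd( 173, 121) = 1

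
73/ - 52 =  - 73/52=   - 1.40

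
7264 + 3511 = 10775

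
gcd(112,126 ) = 14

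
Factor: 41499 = 3^3*29^1 *53^1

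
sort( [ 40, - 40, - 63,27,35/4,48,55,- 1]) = [ - 63,-40, - 1,35/4,27,40,48, 55 ] 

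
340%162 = 16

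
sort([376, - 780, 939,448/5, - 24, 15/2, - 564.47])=[ -780,-564.47, - 24,15/2, 448/5,376 , 939]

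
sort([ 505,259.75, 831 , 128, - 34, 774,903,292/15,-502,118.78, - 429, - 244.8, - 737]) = [ - 737, - 502,  -  429,-244.8,-34, 292/15, 118.78,128,259.75 , 505, 774,831, 903]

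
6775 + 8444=15219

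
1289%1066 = 223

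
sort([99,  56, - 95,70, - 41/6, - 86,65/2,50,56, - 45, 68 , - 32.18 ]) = [ - 95, - 86, - 45, - 32.18, - 41/6,65/2,50,56,56, 68 , 70,99]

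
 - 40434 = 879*(-46)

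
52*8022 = 417144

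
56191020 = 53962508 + 2228512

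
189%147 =42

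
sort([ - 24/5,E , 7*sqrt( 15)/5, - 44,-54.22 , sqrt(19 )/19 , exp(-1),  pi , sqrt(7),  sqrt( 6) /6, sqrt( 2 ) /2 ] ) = [-54.22, - 44  ,-24/5, sqrt(19)/19, exp(-1 ),sqrt(6) /6, sqrt(2) /2,sqrt(7 ), E,pi, 7*sqrt(15)/5 ] 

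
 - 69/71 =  - 69/71 = - 0.97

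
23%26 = 23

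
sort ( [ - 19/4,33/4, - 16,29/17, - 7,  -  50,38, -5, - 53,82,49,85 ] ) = [ - 53,  -  50, - 16, - 7, - 5, - 19/4, 29/17,33/4,38,49,82,85 ]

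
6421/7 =6421/7= 917.29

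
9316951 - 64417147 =-55100196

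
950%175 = 75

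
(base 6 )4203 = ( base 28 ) 15F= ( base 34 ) rl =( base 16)3ab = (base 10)939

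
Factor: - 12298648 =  - 2^3 * 151^1*10181^1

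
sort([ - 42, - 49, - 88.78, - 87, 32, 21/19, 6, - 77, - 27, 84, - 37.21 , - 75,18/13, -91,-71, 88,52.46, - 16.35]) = [ - 91, - 88.78, - 87, - 77, - 75, - 71,  -  49, - 42, - 37.21, - 27, - 16.35, 21/19, 18/13,6, 32,52.46, 84,88 ]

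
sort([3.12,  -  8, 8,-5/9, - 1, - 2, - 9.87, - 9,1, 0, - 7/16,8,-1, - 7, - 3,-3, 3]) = [ - 9.87, - 9,  -  8, - 7 , - 3, - 3, - 2, - 1, - 1,-5/9, - 7/16, 0, 1,3, 3.12, 8, 8]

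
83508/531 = 27836/177 = 157.27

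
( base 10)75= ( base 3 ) 2210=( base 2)1001011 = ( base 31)2d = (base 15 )50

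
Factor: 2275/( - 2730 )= -2^( - 1)*3^( - 1 )*5^1 = -5/6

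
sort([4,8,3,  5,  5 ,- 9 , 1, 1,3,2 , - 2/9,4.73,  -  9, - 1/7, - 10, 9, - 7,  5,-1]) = [ - 10,-9, - 9,  -  7,-1, - 2/9, - 1/7,  1,1 , 2,3,3, 4,  4.73,5, 5,  5,  8,9] 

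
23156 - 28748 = - 5592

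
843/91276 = 843/91276= 0.01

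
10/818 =5/409  =  0.01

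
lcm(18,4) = 36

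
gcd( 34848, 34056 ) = 792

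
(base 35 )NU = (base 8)1503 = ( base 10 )835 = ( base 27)13p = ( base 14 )439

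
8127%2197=1536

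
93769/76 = 1233 + 61/76= 1233.80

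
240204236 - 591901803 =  - 351697567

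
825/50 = 33/2 = 16.50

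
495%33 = 0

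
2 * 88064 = 176128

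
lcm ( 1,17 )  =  17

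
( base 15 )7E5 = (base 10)1790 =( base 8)3376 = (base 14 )91c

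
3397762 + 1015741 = 4413503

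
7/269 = 7/269 =0.03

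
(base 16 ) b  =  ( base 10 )11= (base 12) B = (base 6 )15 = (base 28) b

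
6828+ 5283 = 12111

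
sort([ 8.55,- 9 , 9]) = [ - 9, 8.55, 9]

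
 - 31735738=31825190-63560928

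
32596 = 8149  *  4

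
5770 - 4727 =1043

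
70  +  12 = 82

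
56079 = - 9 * ( - 6231 ) 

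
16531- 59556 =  - 43025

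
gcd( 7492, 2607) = 1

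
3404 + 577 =3981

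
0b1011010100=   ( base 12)504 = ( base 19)202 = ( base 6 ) 3204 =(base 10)724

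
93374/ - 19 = -4915 + 11/19 = - 4914.42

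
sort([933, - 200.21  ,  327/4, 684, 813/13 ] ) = [-200.21 , 813/13,327/4, 684, 933]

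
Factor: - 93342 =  - 2^1*3^1*47^1*331^1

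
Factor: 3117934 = 2^1*1558967^1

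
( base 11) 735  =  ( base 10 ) 885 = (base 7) 2403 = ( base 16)375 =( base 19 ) 28B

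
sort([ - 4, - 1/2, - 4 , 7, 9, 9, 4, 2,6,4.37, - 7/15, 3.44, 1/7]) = [ - 4, - 4, - 1/2, - 7/15,1/7 , 2, 3.44, 4, 4.37, 6,7, 9, 9]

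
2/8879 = 2/8879 = 0.00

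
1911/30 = 63  +  7/10 = 63.70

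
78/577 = 78/577 = 0.14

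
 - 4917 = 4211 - 9128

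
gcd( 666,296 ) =74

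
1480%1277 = 203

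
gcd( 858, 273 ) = 39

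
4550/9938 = 2275/4969 = 0.46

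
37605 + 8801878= 8839483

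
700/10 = 70  =  70.00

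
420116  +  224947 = 645063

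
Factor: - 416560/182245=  - 16/7 = -2^4*7^ (-1)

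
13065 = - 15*( - 871)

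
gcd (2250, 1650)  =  150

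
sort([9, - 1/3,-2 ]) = [-2 ,-1/3, 9]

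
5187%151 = 53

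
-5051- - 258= - 4793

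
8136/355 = 8136/355= 22.92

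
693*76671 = 53133003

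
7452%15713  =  7452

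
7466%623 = 613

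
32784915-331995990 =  - 299211075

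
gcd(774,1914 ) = 6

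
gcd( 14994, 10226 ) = 2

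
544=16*34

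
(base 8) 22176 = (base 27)cm0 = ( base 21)103i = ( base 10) 9342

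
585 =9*65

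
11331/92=123 + 15/92=123.16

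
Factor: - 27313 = -11^1*13^1*191^1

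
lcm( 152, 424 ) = 8056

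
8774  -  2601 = 6173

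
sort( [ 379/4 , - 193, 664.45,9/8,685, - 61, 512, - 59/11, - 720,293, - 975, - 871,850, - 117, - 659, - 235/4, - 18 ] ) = [ - 975, - 871, - 720, - 659, - 193, - 117, - 61, - 235/4, - 18, - 59/11,9/8, 379/4 , 293,512,664.45,685,850]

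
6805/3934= 6805/3934= 1.73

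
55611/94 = 55611/94 =591.61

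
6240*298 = 1859520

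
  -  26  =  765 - 791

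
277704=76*3654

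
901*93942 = 84641742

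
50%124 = 50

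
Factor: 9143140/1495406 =4571570/747703 = 2^1  *  5^1*11^(  -  1 )*31^1*101^( - 1)*673^( - 1) * 14747^1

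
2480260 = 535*4636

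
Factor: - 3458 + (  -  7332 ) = - 10790 = - 2^1*5^1*13^1*83^1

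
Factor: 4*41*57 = 2^2*3^1* 19^1*41^1 = 9348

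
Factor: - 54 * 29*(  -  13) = 2^1*3^3*13^1*29^1 = 20358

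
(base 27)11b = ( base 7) 2144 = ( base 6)3315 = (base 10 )767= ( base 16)2ff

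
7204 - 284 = 6920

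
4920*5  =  24600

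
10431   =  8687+1744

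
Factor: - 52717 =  - 7^1*17^1*443^1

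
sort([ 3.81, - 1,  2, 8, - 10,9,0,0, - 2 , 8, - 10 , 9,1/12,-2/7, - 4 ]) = [-10,- 10, - 4, - 2, - 1, - 2/7,  0,0,1/12, 2,3.81,  8,8, 9,9 ] 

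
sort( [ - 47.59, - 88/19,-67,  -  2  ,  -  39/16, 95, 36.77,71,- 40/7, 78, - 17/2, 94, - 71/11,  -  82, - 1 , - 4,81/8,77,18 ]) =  [ - 82, - 67, - 47.59,-17/2, - 71/11,-40/7, - 88/19, - 4, - 39/16,-2  ,-1,81/8,18,36.77, 71,77, 78,94,95 ] 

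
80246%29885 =20476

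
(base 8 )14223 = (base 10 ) 6291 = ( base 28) 80j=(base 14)2415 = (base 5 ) 200131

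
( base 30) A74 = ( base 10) 9214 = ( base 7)35602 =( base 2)10001111111110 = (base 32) 8vu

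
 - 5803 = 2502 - 8305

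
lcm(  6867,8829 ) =61803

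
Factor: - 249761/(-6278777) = 47^( - 1)*103^( - 1)*379^1*659^1*1297^( - 1 )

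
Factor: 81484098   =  2^1*  3^1*809^1  *16787^1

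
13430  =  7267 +6163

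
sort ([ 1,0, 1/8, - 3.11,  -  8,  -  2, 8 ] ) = [  -  8, - 3.11, - 2 , 0, 1/8,  1, 8] 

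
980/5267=980/5267= 0.19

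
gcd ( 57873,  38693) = 1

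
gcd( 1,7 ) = 1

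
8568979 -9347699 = -778720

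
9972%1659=18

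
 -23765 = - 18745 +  - 5020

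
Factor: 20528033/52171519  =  179^( - 1 )*223^( - 1 ) *1307^( - 1)*20528033^1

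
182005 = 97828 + 84177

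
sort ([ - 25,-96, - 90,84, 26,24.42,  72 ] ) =[ - 96,-90, - 25,24.42,26,72, 84]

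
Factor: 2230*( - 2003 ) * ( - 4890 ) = 2^2*3^1*5^2*163^1*223^1*2003^1 = 21842114100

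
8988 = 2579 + 6409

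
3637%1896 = 1741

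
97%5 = 2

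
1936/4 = 484 = 484.00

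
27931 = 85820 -57889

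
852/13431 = 284/4477 = 0.06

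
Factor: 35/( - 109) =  - 5^1*7^1*109^( - 1)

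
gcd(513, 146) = 1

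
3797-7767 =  - 3970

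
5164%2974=2190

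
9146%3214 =2718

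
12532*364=4561648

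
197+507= 704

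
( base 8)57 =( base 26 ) 1L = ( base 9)52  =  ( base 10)47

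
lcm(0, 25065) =0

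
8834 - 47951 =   -  39117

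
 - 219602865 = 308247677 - 527850542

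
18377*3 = 55131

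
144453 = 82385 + 62068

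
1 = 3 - 2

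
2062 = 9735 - 7673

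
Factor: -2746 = - 2^1*1373^1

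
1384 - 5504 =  - 4120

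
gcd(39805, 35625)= 95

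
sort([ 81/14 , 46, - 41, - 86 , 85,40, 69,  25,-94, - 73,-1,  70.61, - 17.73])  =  [-94, - 86, - 73, - 41 ,-17.73, - 1 , 81/14, 25, 40,46,  69,70.61, 85 ]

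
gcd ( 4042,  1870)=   2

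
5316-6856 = -1540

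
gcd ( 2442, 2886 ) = 222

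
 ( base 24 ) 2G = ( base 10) 64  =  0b1000000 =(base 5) 224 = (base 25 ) 2E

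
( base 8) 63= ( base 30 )1l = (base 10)51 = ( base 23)25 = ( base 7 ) 102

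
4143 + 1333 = 5476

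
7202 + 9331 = 16533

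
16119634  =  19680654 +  - 3561020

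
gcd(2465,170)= 85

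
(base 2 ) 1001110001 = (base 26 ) o1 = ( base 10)625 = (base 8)1161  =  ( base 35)HU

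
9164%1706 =634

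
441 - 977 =-536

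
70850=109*650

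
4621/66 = 70 + 1/66  =  70.02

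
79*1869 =147651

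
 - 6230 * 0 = 0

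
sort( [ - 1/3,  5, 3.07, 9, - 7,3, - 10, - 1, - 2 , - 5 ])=[ - 10, - 7, - 5, - 2, - 1,  -  1/3, 3,  3.07,5,9]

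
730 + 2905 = 3635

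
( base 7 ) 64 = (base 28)1I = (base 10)46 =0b101110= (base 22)22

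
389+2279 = 2668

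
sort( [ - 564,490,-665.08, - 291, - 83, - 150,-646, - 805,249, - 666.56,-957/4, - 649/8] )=[ - 805,-666.56, - 665.08, - 646, - 564,  -  291, - 957/4,-150,  -  83, - 649/8, 249, 490 ]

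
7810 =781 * 10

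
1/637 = 1/637 = 0.00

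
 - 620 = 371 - 991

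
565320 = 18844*30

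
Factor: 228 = 2^2*3^1*19^1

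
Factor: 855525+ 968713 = 1824238  =  2^1*13^1*70163^1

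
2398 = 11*218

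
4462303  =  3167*1409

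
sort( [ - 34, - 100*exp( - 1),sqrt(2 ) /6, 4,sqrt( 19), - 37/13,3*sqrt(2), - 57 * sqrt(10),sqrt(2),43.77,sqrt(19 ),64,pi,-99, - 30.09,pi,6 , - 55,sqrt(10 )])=[ - 57*sqrt ( 10 ), - 99, - 55, - 100*exp(-1), - 34,-30.09, - 37/13,  sqrt(2 ) /6 , sqrt( 2),pi,pi, sqrt(10),  4,3*sqrt(2 ),sqrt (19 ),sqrt ( 19 ), 6,43.77,64]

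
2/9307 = 2/9307 = 0.00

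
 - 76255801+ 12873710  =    -  63382091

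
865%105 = 25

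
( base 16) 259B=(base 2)10010110011011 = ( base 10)9627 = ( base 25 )FA2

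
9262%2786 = 904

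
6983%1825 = 1508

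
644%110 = 94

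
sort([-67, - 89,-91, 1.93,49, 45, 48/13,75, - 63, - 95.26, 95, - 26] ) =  [- 95.26,- 91,-89 ,  -  67 , - 63 , - 26,  1.93,48/13, 45, 49, 75 , 95] 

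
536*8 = 4288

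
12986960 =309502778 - 296515818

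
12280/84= 146 + 4/21 = 146.19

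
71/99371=71/99371 = 0.00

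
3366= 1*3366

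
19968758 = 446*44773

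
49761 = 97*513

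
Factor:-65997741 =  - 3^1 * 23^1*41^2 * 569^1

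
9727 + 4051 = 13778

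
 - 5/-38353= 5/38353 = 0.00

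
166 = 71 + 95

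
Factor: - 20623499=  - 13^1 * 17^1  *  93319^1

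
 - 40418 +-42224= -82642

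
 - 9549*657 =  - 6273693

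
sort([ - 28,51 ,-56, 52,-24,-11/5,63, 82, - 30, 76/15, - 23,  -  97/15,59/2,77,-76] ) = [-76, -56,-30, - 28, - 24,- 23, - 97/15, - 11/5, 76/15 , 59/2,51, 52,  63,77, 82]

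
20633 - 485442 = - 464809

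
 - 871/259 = -871/259 = - 3.36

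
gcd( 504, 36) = 36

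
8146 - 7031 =1115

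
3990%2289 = 1701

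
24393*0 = 0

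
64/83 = 64/83 = 0.77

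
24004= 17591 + 6413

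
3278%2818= 460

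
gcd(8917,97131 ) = 1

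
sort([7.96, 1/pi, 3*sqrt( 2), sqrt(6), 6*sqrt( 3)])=[ 1/pi,sqrt( 6),3*sqrt ( 2),7.96 , 6*sqrt(3 ) ] 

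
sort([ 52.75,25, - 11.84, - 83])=[ -83,-11.84,25, 52.75]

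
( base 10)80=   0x50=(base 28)2O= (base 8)120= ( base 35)2A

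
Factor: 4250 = 2^1*5^3*17^1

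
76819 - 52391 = 24428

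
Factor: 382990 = 2^1*5^1*38299^1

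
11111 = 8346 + 2765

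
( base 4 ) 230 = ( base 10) 44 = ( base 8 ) 54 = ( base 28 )1G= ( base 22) 20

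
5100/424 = 1275/106 = 12.03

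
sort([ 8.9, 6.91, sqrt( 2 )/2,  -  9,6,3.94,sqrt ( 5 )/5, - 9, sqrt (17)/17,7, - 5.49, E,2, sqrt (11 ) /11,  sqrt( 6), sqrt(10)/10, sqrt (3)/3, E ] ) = [-9, - 9, - 5.49, sqrt( 17 ) /17, sqrt(11 ) /11,  sqrt ( 10) /10,sqrt( 5)/5 , sqrt(3 ) /3, sqrt(2 ) /2,  2,sqrt (6),  E, E,  3.94, 6,6.91, 7, 8.9]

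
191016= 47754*4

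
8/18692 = 2/4673=0.00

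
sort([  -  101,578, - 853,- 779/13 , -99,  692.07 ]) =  [ - 853 , - 101, - 99,-779/13,578,692.07] 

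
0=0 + 0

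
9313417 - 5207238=4106179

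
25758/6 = 4293 = 4293.00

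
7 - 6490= - 6483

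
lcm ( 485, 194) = 970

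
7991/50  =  7991/50= 159.82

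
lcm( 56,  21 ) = 168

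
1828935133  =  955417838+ 873517295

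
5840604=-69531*( - 84)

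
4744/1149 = 4 + 148/1149 = 4.13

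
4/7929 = 4/7929= 0.00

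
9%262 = 9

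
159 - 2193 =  - 2034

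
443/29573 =443/29573 = 0.01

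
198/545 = 198/545  =  0.36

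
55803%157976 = 55803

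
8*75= 600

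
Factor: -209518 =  - 2^1*104759^1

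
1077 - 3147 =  - 2070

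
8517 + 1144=9661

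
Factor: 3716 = 2^2 * 929^1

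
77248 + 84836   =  162084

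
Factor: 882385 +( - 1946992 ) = -3^1 * 354869^1 = - 1064607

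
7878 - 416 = 7462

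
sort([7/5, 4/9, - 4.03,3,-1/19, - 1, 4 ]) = [ - 4.03, - 1, - 1/19, 4/9, 7/5, 3,4 ]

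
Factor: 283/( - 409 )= - 283^1*409^(-1 )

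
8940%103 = 82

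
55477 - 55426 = 51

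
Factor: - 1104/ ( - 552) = 2^1 = 2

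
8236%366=184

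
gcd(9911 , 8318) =1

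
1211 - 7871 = -6660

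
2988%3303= 2988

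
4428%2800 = 1628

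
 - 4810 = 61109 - 65919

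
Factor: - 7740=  - 2^2*3^2 *5^1*43^1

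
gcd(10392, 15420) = 12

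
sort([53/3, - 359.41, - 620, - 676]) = [  -  676, - 620,-359.41,53/3 ]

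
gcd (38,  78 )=2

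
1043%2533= 1043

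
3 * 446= 1338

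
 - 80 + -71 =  - 151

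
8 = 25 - 17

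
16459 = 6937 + 9522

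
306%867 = 306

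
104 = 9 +95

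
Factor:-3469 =-3469^1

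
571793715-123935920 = 447857795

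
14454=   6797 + 7657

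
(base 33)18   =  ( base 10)41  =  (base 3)1112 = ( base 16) 29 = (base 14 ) 2d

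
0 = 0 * 8235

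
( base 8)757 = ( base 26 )J1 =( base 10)495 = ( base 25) jk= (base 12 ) 353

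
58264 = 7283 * 8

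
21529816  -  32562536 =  - 11032720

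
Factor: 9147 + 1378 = 10525 = 5^2*421^1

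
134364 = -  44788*( - 3 ) 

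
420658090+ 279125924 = 699784014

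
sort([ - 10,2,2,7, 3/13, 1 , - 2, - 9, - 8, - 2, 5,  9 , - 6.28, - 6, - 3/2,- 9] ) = [-10, - 9, - 9, - 8, - 6.28,  -  6, - 2, - 2, - 3/2, 3/13,1,2,2, 5,7,9]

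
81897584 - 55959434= 25938150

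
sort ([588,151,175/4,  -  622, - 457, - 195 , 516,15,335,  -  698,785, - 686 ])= [ - 698,-686, - 622, - 457, - 195,15,175/4 , 151,  335, 516, 588, 785]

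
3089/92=33 + 53/92 = 33.58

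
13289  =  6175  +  7114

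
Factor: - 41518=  - 2^1*20759^1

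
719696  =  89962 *8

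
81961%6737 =1117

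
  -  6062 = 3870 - 9932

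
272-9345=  - 9073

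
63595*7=445165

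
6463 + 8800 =15263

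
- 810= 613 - 1423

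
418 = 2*209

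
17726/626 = 8863/313= 28.32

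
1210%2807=1210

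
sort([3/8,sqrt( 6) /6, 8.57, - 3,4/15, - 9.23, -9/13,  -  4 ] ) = [ - 9.23, - 4, - 3, -9/13,4/15,3/8,sqrt( 6)/6,8.57]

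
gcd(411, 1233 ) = 411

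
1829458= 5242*349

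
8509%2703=400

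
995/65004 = 995/65004 = 0.02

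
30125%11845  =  6435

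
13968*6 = 83808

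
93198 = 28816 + 64382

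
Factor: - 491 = -491^1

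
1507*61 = 91927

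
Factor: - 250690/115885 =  - 2^1*7^ ( -2)*53^1  =  - 106/49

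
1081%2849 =1081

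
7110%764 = 234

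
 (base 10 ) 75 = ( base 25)30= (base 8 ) 113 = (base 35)25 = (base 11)69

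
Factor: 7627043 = 2111^1 *3613^1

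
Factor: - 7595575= - 5^2*13^1*23371^1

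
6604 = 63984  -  57380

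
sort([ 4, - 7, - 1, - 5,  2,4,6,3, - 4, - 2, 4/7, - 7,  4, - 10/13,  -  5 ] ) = [ - 7, - 7, - 5, - 5, - 4, - 2, - 1,  -  10/13,4/7,2,3,  4,4, 4, 6] 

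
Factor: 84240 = 2^4 * 3^4*5^1*13^1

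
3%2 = 1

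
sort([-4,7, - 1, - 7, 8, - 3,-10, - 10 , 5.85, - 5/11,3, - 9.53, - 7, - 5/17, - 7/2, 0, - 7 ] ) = [ - 10, - 10, - 9.53, - 7, - 7, - 7, - 4,-7/2, -3 , - 1, - 5/11,-5/17  ,  0,3, 5.85,7, 8]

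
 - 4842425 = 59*(- 82075)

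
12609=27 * 467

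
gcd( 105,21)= 21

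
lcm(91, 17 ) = 1547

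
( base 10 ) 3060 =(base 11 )2332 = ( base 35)2hf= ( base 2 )101111110100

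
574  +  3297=3871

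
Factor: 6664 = 2^3*7^2*17^1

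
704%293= 118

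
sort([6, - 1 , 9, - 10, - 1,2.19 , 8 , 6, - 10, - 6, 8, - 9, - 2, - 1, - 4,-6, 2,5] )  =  [ - 10, - 10, - 9, - 6, - 6,-4, - 2,  -  1, - 1,-1,2, 2.19, 5,6, 6,  8, 8,9 ]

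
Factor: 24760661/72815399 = 31^1*67^( - 1)*71^( - 1)*263^1 * 3037^1*15307^( - 1)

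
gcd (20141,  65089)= 1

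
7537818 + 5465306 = 13003124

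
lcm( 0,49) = 0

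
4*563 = 2252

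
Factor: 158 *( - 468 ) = -2^3*3^2*13^1*79^1=- 73944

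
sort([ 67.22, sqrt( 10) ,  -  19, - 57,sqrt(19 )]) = [ -57, - 19,  sqrt(10 ) , sqrt( 19),67.22] 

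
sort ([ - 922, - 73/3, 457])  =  [ - 922,-73/3, 457] 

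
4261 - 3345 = 916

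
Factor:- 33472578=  - 2^1*3^1*5578763^1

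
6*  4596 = 27576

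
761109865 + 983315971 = 1744425836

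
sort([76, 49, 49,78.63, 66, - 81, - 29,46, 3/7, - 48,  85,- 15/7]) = [ - 81,- 48, - 29, - 15/7,3/7,46,  49, 49,66,  76, 78.63, 85 ]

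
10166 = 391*26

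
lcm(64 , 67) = 4288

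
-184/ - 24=7 + 2/3  =  7.67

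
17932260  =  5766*3110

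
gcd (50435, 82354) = 1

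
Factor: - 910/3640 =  - 2^ ( - 2 )=- 1/4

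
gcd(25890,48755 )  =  5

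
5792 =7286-1494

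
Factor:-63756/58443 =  - 12/11 = - 2^2 *3^1*11^( - 1 ) 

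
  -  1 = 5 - 6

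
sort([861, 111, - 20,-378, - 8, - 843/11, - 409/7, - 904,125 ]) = [ - 904, - 378, - 843/11,-409/7 , - 20, - 8, 111,125,861 ] 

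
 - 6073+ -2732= - 8805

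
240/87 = 2 + 22/29 =2.76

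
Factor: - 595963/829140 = -2^( -2 ) * 3^( - 1)*5^( - 1 )*13^( - 1)*1063^( - 1)*595963^1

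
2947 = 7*421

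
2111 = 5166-3055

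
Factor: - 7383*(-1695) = 12514185 = 3^2*5^1*23^1 * 107^1*113^1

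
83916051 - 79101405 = 4814646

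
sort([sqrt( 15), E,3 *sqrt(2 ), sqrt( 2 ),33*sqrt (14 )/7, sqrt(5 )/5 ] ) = [ sqrt(5 ) /5,  sqrt (2 ),E,sqrt(15), 3*sqrt( 2),33*sqrt (14)/7] 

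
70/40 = 1 + 3/4 = 1.75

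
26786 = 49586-22800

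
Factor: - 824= -2^3*103^1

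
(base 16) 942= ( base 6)14550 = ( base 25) 3JK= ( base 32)2A2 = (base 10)2370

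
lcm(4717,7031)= 372643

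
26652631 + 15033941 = 41686572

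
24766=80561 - 55795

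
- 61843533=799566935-861410468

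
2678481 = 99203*27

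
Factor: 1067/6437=11^1*41^(-1 )*97^1*157^ (  -  1 ) 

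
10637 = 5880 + 4757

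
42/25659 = 14/8553= 0.00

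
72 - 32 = 40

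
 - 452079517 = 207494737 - 659574254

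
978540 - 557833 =420707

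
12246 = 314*39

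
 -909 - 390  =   - 1299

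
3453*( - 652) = - 2251356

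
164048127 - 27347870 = 136700257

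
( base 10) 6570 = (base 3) 100000100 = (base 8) 14652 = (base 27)909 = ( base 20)g8a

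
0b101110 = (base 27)1J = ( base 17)2c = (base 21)24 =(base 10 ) 46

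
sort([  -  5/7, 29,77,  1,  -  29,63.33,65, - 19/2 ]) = [ - 29 , - 19/2, - 5/7,  1,29, 63.33, 65,77 ]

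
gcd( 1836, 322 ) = 2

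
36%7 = 1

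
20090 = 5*4018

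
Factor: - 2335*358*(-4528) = 2^5*5^1 * 179^1*283^1*467^1 = 3785091040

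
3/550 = 3/550 = 0.01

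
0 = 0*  7061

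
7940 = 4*1985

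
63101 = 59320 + 3781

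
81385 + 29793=111178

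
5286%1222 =398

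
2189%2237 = 2189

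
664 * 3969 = 2635416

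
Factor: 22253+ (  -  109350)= -251^1*347^1= - 87097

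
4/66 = 2/33 = 0.06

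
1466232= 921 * 1592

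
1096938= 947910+149028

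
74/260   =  37/130 = 0.28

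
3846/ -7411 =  - 1 + 3565/7411 = - 0.52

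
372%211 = 161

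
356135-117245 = 238890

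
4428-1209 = 3219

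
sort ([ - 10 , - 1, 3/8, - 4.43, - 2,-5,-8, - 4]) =[-10 ,-8,-5, -4.43, - 4, - 2, - 1, 3/8 ]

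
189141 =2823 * 67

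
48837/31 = 1575+12/31 = 1575.39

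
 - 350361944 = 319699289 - 670061233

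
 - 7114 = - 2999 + -4115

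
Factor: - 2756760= - 2^3*3^1*5^1*22973^1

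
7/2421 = 7/2421=0.00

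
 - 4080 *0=0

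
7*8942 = 62594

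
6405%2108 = 81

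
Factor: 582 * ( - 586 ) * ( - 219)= 2^2 * 3^2*73^1*97^1 *293^1= 74690388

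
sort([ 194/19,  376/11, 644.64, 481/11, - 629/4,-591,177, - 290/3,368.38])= [  -  591, - 629/4, - 290/3,194/19,376/11,481/11, 177, 368.38,  644.64 ]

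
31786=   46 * 691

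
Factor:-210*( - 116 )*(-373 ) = - 2^3 * 3^1*5^1*7^1*29^1*373^1 = - 9086280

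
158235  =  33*4795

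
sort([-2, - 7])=[-7,-2 ]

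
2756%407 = 314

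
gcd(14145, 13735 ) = 205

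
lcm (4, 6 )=12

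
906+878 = 1784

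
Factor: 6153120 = 2^5*3^2*5^1*4273^1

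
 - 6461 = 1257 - 7718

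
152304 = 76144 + 76160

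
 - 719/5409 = -1+4690/5409 = - 0.13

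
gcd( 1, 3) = 1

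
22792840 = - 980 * (-23258) 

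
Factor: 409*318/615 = 2^1*5^(  -  1)*41^ ( - 1 )*53^1*409^1  =  43354/205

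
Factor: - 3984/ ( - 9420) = 332/785 = 2^2 * 5^( - 1 )* 83^1*157^ ( - 1 ) 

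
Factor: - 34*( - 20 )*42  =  2^4*3^1*5^1*7^1*17^1=28560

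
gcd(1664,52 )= 52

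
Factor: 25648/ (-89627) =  - 2^4 * 7^1*229^1 * 89627^(-1 ) 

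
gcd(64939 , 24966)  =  1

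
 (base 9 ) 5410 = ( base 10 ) 3978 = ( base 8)7612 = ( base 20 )9II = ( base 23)7BM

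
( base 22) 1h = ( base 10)39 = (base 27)1C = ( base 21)1I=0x27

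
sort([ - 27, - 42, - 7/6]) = [-42, -27, - 7/6]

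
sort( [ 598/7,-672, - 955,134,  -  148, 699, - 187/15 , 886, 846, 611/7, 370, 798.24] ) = [ - 955, - 672, - 148, - 187/15, 598/7, 611/7, 134,  370,699, 798.24 , 846,886]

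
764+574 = 1338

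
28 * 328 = 9184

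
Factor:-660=- 2^2*3^1*5^1 * 11^1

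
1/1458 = 1/1458 = 0.00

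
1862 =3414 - 1552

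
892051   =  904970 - 12919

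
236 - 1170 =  - 934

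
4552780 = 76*59905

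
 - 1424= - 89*16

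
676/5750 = 338/2875 = 0.12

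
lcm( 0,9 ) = 0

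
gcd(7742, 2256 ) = 2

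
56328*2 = 112656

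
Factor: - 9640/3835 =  - 2^3*13^( - 1)*59^( - 1 )*241^1 = - 1928/767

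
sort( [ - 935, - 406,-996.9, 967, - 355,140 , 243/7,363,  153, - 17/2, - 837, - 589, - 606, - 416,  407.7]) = [ - 996.9, - 935, - 837, - 606, - 589,-416, - 406,- 355, - 17/2 , 243/7,140, 153,363,407.7 , 967]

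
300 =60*5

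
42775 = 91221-48446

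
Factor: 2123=11^1*193^1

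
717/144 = 239/48 = 4.98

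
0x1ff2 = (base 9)12186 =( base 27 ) B5O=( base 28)ac2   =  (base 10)8178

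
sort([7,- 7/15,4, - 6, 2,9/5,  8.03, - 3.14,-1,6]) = [ - 6,-3.14,-1,- 7/15, 9/5,2,4, 6, 7,8.03]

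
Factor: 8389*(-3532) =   -  29629948 =- 2^2*883^1*8389^1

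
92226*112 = 10329312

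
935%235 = 230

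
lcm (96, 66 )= 1056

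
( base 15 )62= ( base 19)4g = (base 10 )92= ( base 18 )52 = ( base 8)134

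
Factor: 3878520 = 2^3*3^1*5^1*32321^1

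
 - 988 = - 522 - 466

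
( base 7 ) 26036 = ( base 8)15347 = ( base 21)fck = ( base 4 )1223213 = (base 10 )6887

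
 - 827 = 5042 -5869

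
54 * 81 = 4374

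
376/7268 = 94/1817 = 0.05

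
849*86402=73355298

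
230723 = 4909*47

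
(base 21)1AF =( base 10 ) 666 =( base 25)11G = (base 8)1232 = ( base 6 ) 3030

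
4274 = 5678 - 1404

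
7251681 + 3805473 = 11057154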